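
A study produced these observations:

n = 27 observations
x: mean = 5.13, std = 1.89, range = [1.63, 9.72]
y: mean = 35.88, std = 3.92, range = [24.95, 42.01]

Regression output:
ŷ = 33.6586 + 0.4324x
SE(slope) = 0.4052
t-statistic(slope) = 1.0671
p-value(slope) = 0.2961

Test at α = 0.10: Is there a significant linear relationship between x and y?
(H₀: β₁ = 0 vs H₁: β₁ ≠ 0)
Fail to reject H₀: p-value = 0.2961 ≥ α = 0.10. The linear relationship is not significant at the 10% level.

Hypothesis test for the slope coefficient:

H₀: β₁ = 0 (no linear relationship)
H₁: β₁ ≠ 0 (linear relationship exists)

Test statistic: t = β̂₁ / SE(β̂₁) = 0.4324 / 0.4052 = 1.0671

With df = 25, the two-sided p-value for |t| = 1.0671 is 0.2961.

Decision rule: reject H₀ if p-value < α.
p-value = 0.2961 ≥ α = 0.10 → fail to reject H₀.

Conclusion: the linear association between x and y is not significant at the 10% level.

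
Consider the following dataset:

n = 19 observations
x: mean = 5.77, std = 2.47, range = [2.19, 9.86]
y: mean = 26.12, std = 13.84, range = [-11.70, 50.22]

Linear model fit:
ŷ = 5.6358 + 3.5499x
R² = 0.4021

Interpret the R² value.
The model explains 40.21% of the variance in y (R² = 0.4021), leaving 59.79% unexplained; the fit is moderate.

R² (coefficient of determination) measures the proportion of variance in y explained by the regression model.

Here R² = 0.4021:
- Explained: 40.21% of the variation in y
- Unexplained (residual): 100% − 40.21% = 59.79%
- Rule of thumb (below 0.3 weak; 0.3 to below 0.7 moderate; 0.7 and above strong) → moderate

Note: R² says nothing about causation, and a high R² does not by itself mean the linear form is appropriate — check the residuals.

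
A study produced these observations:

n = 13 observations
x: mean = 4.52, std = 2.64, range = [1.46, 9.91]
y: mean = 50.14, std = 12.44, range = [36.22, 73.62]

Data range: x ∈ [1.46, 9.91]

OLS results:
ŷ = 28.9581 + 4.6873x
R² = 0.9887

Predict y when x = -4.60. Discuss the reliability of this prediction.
The equation gives ŷ = 7.3965; however x = -4.60 is 6.06 units below the observed range, so this extrapolated value should not be trusted.

Prediction calculation:
ŷ = 28.9581 + 4.6873 × (-4.60)
ŷ = 7.3965

Reliability:
- Data range: x ∈ [1.46, 9.91]
- Prediction point: x = -4.60 is 6.06 units below the observed range → this is EXTRAPOLATION, not interpolation

Why that matters here:
- The linear relationship may not hold outside the observed range
- Real relationships often flatten, saturate, or turn nonlinear at extremes

Report the number if required, but flag clearly that it is an extrapolation.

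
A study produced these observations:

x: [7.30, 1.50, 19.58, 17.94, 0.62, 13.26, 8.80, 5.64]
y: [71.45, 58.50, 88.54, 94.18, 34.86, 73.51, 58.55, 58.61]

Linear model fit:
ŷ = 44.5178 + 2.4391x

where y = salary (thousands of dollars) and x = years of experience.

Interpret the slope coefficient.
For each additional year of experience, predicted salary increases by approximately 2.4391 thousand dollars.

The slope coefficient β₁ = 2.4391 represents the marginal effect of experience on salary.

Interpretation:
- Experience up by 1 year → predicted salary increases by 2.4391 thousand dollars
- The effect is assumed constant over the observed range of x (linearity)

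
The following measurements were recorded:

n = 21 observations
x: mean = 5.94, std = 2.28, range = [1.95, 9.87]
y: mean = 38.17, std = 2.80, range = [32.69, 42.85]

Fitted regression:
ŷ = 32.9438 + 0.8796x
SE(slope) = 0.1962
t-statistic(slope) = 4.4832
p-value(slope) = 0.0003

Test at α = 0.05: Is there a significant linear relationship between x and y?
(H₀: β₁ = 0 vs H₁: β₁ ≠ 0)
Since p-value = 0.0003 < α = 0.05, reject H₀ — the slope is significantly different from 0.

Hypothesis test for the slope coefficient:

H₀: β₁ = 0 (no linear relationship)
H₁: β₁ ≠ 0 (linear relationship exists)

Test statistic: t = β̂₁ / SE(β̂₁) = 0.8796 / 0.1962 = 4.4832

The p-value (0.0003) is the probability, under H₀, of a t-statistic at least as extreme as |t| = 4.4832 (two-sided, df = n − 2 = 19).

Decision rule: reject H₀ if p-value < α.
p-value = 0.0003 < α = 0.05 → reject H₀.

There is sufficient evidence at the 5% significance level to conclude that a linear relationship exists between x and y.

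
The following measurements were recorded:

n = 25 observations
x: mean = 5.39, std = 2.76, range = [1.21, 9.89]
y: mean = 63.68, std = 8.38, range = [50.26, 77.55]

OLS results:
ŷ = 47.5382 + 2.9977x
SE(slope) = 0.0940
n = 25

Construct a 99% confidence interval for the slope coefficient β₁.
The 99% CI for β₁ is (2.7338, 3.2616)

Confidence interval for the slope:

The 99% CI for β₁ is: β̂₁ ± t*(α/2, n-2) × SE(β̂₁)

Step 1: Find critical t-value
- Confidence level = 0.99
- Degrees of freedom = n - 2 = 25 - 2 = 23
- t*(α/2, 23) = 2.8073

Step 2: Calculate margin of error
Margin = 2.8073 × 0.0940 = 0.2639

Step 3: Construct interval
CI = 2.9977 ± 0.2639
CI = (2.7338, 3.2616)

Interpretation: each one-unit increase in x is associated with a change in mean y of between 2.7338 and 3.2616, with 99% confidence.
Both endpoints are positive, so the data support a genuinely positive slope at this confidence level.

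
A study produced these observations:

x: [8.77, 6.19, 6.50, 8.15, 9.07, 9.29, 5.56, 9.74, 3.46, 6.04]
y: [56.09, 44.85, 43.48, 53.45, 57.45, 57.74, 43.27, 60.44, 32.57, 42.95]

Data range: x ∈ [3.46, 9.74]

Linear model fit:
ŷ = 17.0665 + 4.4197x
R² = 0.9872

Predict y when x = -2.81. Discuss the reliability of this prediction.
ŷ = 4.6471 (extrapolation — x = -2.81 lies outside [3.46, 9.74], so reliability is low).

Prediction calculation:
ŷ = 17.0665 + 4.4197 × (-2.81)
ŷ = 4.6471

Reliability:
- Data range: x ∈ [3.46, 9.74]
- Prediction point: x = -2.81 is 6.27 units below the observed range → this is EXTRAPOLATION, not interpolation

Why that matters here:
- R² describes fit only over the sampled x values; it says nothing about behaviour beyond them
- The standard error of prediction grows with (x − x̄)², and x = -2.81 is far from x̄ = 7.28
- The linear relationship may not hold outside the observed range

The R² = 0.9872 only validates the fit within [3.46, 9.74]; treat ŷ = 4.6471 with caution.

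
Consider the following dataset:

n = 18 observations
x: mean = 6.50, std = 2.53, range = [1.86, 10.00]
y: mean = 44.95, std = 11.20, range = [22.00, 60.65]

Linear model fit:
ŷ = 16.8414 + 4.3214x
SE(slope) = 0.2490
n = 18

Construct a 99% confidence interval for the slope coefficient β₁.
The 99% CI for β₁ is (3.5941, 5.0487)

Confidence interval for the slope:

The 99% CI for β₁ is: β̂₁ ± t*(α/2, n-2) × SE(β̂₁)

Step 1: Find critical t-value
- Confidence level = 0.99
- Degrees of freedom = n - 2 = 18 - 2 = 16
- t*(α/2, 16) = 2.9208

Step 2: Calculate margin of error
Margin = 2.9208 × 0.2490 = 0.7273

Step 3: Construct interval
CI = 4.3214 ± 0.7273
CI = (3.5941, 5.0487)

Interpretation: intervals built this way capture the true β₁ in 99% of repeated samples; here the plausible range for the per-unit effect of x on y is 3.5941 to 5.0487.
The interval does not include 0, suggesting a significant linear relationship.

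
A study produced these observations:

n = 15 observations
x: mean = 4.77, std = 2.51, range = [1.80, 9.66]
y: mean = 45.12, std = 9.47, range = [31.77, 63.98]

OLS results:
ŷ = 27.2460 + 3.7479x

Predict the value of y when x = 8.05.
ŷ = 57.4166

Plug x = 8.05 into the fitted line:

ŷ = 27.2460 + 3.7479 × 8.05
ŷ = 27.2460 + 30.1706
ŷ = 57.4166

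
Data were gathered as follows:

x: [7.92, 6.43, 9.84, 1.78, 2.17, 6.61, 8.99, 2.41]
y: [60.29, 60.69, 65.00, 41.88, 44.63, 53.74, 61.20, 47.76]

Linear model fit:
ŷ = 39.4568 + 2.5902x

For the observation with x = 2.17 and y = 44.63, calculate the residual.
Residual = -0.4475

The residual is the difference between the actual value and the predicted value:

Residual = y - ŷ

Step 1: Calculate predicted value
ŷ = 39.4568 + 2.5902 × 2.17
ŷ = 45.0775

Step 2: Calculate residual
Residual = 44.63 - 45.0775
Residual = -0.4475

Sign check: y < ŷ, so the point is below the line and the fit overestimates here.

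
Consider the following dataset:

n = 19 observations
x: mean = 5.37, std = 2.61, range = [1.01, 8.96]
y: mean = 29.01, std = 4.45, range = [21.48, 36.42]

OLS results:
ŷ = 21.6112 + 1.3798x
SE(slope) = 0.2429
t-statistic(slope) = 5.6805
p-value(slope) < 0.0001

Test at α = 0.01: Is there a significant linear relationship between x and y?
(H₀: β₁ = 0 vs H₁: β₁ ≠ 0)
Since p-value < 0.0001 < α = 0.01, reject H₀ — the slope is significantly different from 0.

Hypothesis test for the slope coefficient:

H₀: β₁ = 0 (no linear relationship)
H₁: β₁ ≠ 0 (linear relationship exists)

Test statistic: t = β̂₁ / SE(β̂₁) = 1.3798 / 0.2429 = 5.6805

With df = 17, the two-sided p-value for |t| = 5.6805 is <0.0001.

Decision rule: reject H₀ if p-value < α.
p-value < 0.0001 < α = 0.01 → reject H₀.

Conclusion: the linear association between x and y is significant at the 1% level.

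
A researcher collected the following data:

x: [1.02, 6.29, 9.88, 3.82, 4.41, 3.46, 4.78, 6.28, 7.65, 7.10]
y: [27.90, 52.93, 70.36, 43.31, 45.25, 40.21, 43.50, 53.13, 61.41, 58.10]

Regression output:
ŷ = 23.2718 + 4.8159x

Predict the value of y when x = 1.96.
ŷ = 32.7110

Plug x = 1.96 into the fitted line:

ŷ = 23.2718 + 4.8159 × 1.96
ŷ = 23.2718 + 9.4392
ŷ = 32.7110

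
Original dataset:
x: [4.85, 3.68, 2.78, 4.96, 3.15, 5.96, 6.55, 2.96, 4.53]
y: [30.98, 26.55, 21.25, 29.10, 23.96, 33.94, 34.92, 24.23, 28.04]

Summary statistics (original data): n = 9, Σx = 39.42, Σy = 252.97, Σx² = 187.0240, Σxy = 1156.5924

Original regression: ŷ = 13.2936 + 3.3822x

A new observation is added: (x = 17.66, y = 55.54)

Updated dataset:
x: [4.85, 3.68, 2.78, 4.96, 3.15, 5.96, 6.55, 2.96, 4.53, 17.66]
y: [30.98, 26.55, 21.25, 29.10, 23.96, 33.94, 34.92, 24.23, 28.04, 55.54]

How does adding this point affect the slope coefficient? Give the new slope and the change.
New slope β₁ = 2.1749 versus 3.3822 before: a change of -1.2073 (-35.7%).

The new point has HIGH LEVERAGE: x = 17.66 is far from the original mean x̄ = 39.42/9 ≈ 4.38 (original range [2.78, 6.55]).

Step 1: Update the sums with the new point (n goes from 9 to 10)
Σx  = 39.42 + 17.66 = 57.08
Σy  = 252.97 + 55.54 = 308.51
Σx² = 187.0240 + 17.66² = 187.0240 + 311.8756 = 498.8996
Σxy = 1156.5924 + 17.66×55.54 = 1156.5924 + 980.8364 = 2137.4288

Step 2: Recompute the slope with b₁ = (nΣxy − ΣxΣy) / (nΣx² − (Σx)²)
Numerator   = 10×2137.4288 − 57.08×308.51 = 21374.2880 − 17609.7508 = 3764.5372
Denominator = 10×498.8996 − 57.08² = 4988.9960 − 3258.1264 = 1730.8696
b₁(new) = 3764.5372 / 1730.8696 = 2.1749

(Same formula on the original sums: (9×1156.5924 − 39.42×252.97) / (9×187.0240 − 39.42²) = 437.2542 / 129.2796 = 3.3822, matching the given fit.)

Step 3: Change in slope
Δβ₁ = 2.1749 − 3.3822 = -1.2073
Relative change = -1.2073 / 3.3822 × 100% = -35.7%
→ the slope decreases when the point is added.

Because the point sits below the extension of the original line at a high-leverage x, it tilts the fit down.
In practice: investigate whether it comes from the same population as the rest of the sample.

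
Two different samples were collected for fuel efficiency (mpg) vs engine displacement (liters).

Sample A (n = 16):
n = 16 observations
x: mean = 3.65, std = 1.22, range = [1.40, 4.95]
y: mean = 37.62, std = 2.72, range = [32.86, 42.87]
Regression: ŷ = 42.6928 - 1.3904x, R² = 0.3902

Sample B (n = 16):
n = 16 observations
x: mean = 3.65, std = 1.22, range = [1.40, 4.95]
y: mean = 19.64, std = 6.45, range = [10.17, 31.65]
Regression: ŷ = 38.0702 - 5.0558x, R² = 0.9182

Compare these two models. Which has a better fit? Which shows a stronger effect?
Model B has the better fit (R² = 0.9182 vs 0.3902). Model B shows the stronger effect (|β₁| = 5.0558 vs 1.3904).

Model Comparison:

Fit — compare R²:
- Model A: R² = 0.3902 → 39.02% of variance in fuel efficiency explained
- Model B: R² = 0.9182 → 91.82% of variance in fuel efficiency explained
- 0.9182 > 0.3902 → Model B has the better fit

Which has the larger per-liter effect? (|β₁|)
- Model A: β₁ = -1.3904 → predicted fuel efficiency falls 1.3904 mpg per additional liter of engine displacement
- Model B: β₁ = -5.0558 → predicted fuel efficiency falls 5.0558 mpg per additional liter of engine displacement
- |-1.3904| < |-5.0558| → Model B shows the stronger marginal effect

Notes:
- R² measures how tightly points cluster around the line; β₁ measures how steep the line is — they answer different questions.
- A better fit (higher R²) doesn't necessarily mean a more important relationship.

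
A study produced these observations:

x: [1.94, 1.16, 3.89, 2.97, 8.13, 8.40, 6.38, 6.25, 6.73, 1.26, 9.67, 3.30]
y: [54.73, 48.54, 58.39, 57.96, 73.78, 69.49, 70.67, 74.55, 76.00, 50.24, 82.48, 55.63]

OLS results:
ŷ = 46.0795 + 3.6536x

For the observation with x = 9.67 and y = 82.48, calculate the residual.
Residual = 1.0702

The residual is the difference between the actual value and the predicted value:

Residual = y - ŷ

Step 1: Calculate predicted value
ŷ = 46.0795 + 3.6536 × 9.67
ŷ = 81.4098

Step 2: Calculate residual
Residual = 82.48 - 81.4098
Residual = 1.0702

The residual is positive, so the observed y = 82.48 sits above the regression line (the line underestimates it by 1.0702).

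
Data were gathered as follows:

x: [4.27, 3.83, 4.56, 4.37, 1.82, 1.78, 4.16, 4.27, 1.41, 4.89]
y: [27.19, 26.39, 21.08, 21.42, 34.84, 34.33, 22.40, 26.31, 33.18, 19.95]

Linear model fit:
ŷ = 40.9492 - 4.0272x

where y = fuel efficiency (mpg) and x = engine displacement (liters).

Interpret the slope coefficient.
An increase of one liter in engine displacement is associated with a 4.0272 mpg decrease in predicted fuel efficiency.

The slope β₁ = -4.0272 gives the rate at which the fitted fuel efficiency changes with engine displacement.

Interpretation:
- Engine displacement up by 1 liter → predicted fuel efficiency decreases by 4.0272 mpg
- The effect is assumed constant over the observed range of x (linearity)
- The sign (−) gives the direction; the magnitude 4.0272 gives the size of the effect per liter

The intercept β₀ = 40.9492 is the predicted fuel efficiency when engine displacement = 0; since the smallest observed x is 1.41, this is an extrapolation and mainly anchors the line.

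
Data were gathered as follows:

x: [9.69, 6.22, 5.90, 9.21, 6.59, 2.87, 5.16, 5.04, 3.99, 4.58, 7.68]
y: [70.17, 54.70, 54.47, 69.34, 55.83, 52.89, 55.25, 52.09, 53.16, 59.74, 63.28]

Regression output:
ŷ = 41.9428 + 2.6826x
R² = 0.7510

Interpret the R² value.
R² = 0.7510 means 75.10% of the variation in y is explained by the linear relationship with x. This indicates a strong fit.

R² (coefficient of determination) measures the proportion of variance in y explained by the regression model.

Here R² = 0.7510:
- Explained: 75.10% of the variation in y
- Unexplained (residual): 100% − 75.10% = 24.90%
- Rule of thumb (below 0.3 weak; 0.3 to below 0.7 moderate; 0.7 and above strong) → strong

Note: R² says nothing about causation, and a high R² does not by itself mean the linear form is appropriate — check the residuals.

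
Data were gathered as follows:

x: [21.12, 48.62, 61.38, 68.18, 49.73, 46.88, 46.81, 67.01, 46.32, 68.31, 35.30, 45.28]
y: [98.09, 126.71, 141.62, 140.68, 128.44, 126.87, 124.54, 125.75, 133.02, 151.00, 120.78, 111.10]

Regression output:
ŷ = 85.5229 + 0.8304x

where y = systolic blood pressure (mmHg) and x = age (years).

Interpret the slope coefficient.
For each additional year of age, predicted blood pressure increases by approximately 0.8304 mmHg.

The slope coefficient β₁ = 0.8304 represents the marginal effect of age on blood pressure.

Interpretation:
- Age up by 1 year → predicted blood pressure increases by 0.8304 mmHg
- The effect is assumed constant over the observed range of x (linearity)
- The slope describes association in these data, not necessarily a causal effect

The intercept β₀ = 85.5229 is the predicted blood pressure when age = 0; since the smallest observed x is 21.12, this is an extrapolation and mainly anchors the line.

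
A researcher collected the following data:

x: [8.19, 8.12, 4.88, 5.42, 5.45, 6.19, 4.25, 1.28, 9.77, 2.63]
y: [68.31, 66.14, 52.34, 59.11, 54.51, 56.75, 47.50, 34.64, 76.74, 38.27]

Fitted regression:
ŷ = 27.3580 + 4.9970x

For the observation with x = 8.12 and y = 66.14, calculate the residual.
Residual = -1.7936

The residual is the difference between the actual value and the predicted value:

Residual = y - ŷ

Step 1: Calculate predicted value
ŷ = 27.3580 + 4.9970 × 8.12
ŷ = 67.9336

Step 2: Calculate residual
Residual = 66.14 - 67.9336
Residual = -1.7936

Interpretation: the model overestimates the actual value by 1.7936 at this point (negative residual → observation lies below the fitted line).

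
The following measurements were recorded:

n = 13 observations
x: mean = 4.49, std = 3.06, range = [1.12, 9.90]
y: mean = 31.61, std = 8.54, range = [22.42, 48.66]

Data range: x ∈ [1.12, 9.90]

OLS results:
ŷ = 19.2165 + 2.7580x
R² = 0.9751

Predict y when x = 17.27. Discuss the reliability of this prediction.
The equation gives ŷ = 66.8472; however x = 17.27 is 7.37 units above the observed range, so this extrapolated value should not be trusted.

Prediction calculation:
ŷ = 19.2165 + 2.7580 × 17.27
ŷ = 66.8472

Reliability:
- Data range: x ∈ [1.12, 9.90]
- Prediction point: x = 17.27 is 7.37 units above the observed range → this is EXTRAPOLATION, not interpolation

Why that matters here:
- The standard error of prediction grows with (x − x̄)², and x = 17.27 is far from x̄ = 4.49
- R² describes fit only over the sampled x values; it says nothing about behaviour beyond them

The R² = 0.9751 only validates the fit within [1.12, 9.90]; treat ŷ = 66.8472 with caution.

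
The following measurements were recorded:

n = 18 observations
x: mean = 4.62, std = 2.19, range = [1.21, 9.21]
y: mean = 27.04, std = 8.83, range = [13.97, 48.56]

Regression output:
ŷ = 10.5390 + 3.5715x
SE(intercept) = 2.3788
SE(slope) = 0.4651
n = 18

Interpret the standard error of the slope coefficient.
SE(β̂₁) = 0.4651 is the estimated standard deviation of the slope estimate across repeated samples; relative to β̂₁ = 3.5715 that is 13.0%, a precise estimate.

SE(β̂₁) = s / √Sxx, where s is the residual standard deviation and Sxx = Σ(x − x̄)². It is the yardstick for how far β̂₁ = 3.5715 could plausibly be from the true slope.

Relative precision:
- SE / |β̂₁| = 0.4651 / 3.5715 = 13.0%
- Rule of thumb (under 20%: precise; 20% to under 50%: moderately precise; 50% or more: imprecise) → precise

Link to the t-test: t = β̂₁ / SE(β̂₁) = 3.5715 / 0.4651 = 7.6790, the statistic for H₀: β₁ = 0.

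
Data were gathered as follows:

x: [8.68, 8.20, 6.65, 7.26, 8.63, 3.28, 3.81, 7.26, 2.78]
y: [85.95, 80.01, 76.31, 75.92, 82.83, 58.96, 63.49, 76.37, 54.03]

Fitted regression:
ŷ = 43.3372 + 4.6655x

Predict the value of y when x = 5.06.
ŷ = 66.9446

Plug x = 5.06 into the fitted line:

ŷ = 43.3372 + 4.6655 × 5.06
ŷ = 43.3372 + 23.6074
ŷ = 66.9446

This is the fitted mean response at that x — an individual observation would come with a wider prediction interval.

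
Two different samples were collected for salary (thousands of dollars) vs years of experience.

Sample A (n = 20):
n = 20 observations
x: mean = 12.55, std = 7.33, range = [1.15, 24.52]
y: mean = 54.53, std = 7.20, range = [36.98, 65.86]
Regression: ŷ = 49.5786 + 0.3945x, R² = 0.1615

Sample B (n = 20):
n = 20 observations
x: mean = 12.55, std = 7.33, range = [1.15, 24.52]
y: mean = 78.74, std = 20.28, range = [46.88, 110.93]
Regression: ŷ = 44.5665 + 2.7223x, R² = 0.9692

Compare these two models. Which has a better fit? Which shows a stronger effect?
Model B has the better fit (R² = 0.9692 vs 0.1615). Model B shows the stronger effect (|β₁| = 2.7223 vs 0.3945).

Model Comparison:

Fit — compare R²:
- Model A: R² = 0.1615 → 16.15% of variance in salary explained
- Model B: R² = 0.9692 → 96.92% of variance in salary explained
- 0.9692 > 0.1615 → Model B has the better fit

Effect size (slope magnitude):
- Model A: β₁ = 0.3945 → predicted salary rises 0.3945 thousand dollars per additional year of experience
- Model B: β₁ = 2.7223 → predicted salary rises 2.7223 thousand dollars per additional year of experience
- |0.3945| < |2.7223| → Model B shows the stronger marginal effect

Notes:
- R² measures how tightly points cluster around the line; β₁ measures how steep the line is — they answer different questions.
- The two samples could reflect different populations, time periods, or measurement quality.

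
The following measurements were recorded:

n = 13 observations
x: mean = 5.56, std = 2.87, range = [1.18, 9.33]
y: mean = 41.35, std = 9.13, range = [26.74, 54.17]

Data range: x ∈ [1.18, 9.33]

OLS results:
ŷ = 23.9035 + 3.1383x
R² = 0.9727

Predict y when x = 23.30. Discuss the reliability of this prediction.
ŷ = 97.0259, but this is extrapolation (above the data range [1.18, 9.33]) and may be unreliable.

Prediction calculation:
ŷ = 23.9035 + 3.1383 × 23.30
ŷ = 97.0259

Reliability:
- Data range: x ∈ [1.18, 9.33]
- Prediction point: x = 23.30 is 13.97 units above the observed range → this is EXTRAPOLATION, not interpolation

Why that matters here:
- There are no observations near this x to validate the fitted line there
- Real relationships often flatten, saturate, or turn nonlinear at extremes

Report the number if required, but flag clearly that it is an extrapolation.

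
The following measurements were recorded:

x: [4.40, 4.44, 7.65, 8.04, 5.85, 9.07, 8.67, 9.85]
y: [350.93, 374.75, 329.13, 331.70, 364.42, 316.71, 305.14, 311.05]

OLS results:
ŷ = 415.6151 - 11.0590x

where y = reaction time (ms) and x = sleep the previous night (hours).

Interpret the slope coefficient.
On average, reaction time is about 11.0590 ms lower for every extra hour of sleep.

β₁ = -11.0590 is the change in predicted reaction time (ms) per additional hour of sleep.

Interpretation:
- Sleep up by 1 hour → predicted reaction time decreases by 11.0590 ms
- This is a linear approximation: the same per-unit change is assumed across the whole observed x range

The intercept β₀ = 415.6151 is the predicted reaction time when sleep = 0; since the smallest observed x is 4.40, this is an extrapolation and mainly anchors the line.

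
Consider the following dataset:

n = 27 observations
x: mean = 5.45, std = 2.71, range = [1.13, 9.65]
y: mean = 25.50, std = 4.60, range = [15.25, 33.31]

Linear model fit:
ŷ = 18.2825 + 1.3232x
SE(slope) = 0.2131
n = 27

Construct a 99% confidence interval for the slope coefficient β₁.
The 99% CI for β₁ is (0.7292, 1.9172)

Confidence interval for the slope:

The 99% CI for β₁ is: β̂₁ ± t*(α/2, n-2) × SE(β̂₁)

Step 1: Find critical t-value
- Confidence level = 0.99
- Degrees of freedom = n - 2 = 27 - 2 = 25
- t*(α/2, 25) = 2.7874

Step 2: Calculate margin of error
Margin = 2.7874 × 0.2131 = 0.5940

Step 3: Construct interval
CI = 1.3232 ± 0.5940
CI = (0.7292, 1.9172)

Interpretation: We are 99% confident that the true slope β₁ lies between 0.7292 and 1.9172.
Both endpoints are positive, so the data support a genuinely positive slope at this confidence level.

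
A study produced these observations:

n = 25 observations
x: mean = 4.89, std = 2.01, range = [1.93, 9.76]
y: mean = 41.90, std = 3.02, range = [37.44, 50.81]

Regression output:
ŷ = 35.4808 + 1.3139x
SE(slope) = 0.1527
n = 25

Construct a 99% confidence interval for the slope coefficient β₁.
The 99% CI for β₁ is (0.8852, 1.7426)

Confidence interval for the slope:

The 99% CI for β₁ is: β̂₁ ± t*(α/2, n-2) × SE(β̂₁)

Step 1: Find critical t-value
- Confidence level = 0.99
- Degrees of freedom = n - 2 = 25 - 2 = 23
- t*(α/2, 23) = 2.8073

Step 2: Calculate margin of error
Margin = 2.8073 × 0.1527 = 0.4287

Step 3: Construct interval
CI = 1.3139 ± 0.4287
CI = (0.8852, 1.7426)

Interpretation: each one-unit increase in x is associated with a change in mean y of between 0.8852 and 1.7426, with 99% confidence.
Both endpoints are positive, so the data support a genuinely positive slope at this confidence level.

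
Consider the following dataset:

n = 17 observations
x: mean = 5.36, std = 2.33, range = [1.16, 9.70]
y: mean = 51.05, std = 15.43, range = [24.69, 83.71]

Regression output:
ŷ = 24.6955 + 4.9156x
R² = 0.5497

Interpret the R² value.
About 54.97% of the variability in y is accounted for by the regression on x (R² = 0.5497) — a moderate linear fit.

R² = 1 − SS_res/SS_tot compares the residual scatter to the total scatter of y about its mean.

Here R² = 0.5497:
- Explained: 54.97% of the variation in y
- Unexplained (residual): 100% − 54.97% = 45.03%
- Rule of thumb (below 0.3 weak; 0.3 to below 0.7 moderate; 0.7 and above strong) → moderate

Calculation: R² = 1 − (SS_res / SS_tot), where SS_res is the sum of squared residuals and SS_tot the total sum of squares.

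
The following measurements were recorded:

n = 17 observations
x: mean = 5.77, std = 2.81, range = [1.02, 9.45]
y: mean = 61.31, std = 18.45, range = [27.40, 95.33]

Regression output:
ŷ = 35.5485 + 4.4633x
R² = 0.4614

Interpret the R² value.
R² = 0.4614 means 46.14% of the variation in y is explained by the linear relationship with x. This indicates a moderate fit.

The coefficient of determination R² is the fraction of the total variation in y that the fitted line accounts for.

Here R² = 0.4614:
- Explained: 46.14% of the variation in y
- Unexplained (residual): 100% − 46.14% = 53.86%
- Rule of thumb (below 0.3 weak; 0.3 to below 0.7 moderate; 0.7 and above strong) → moderate

Calculation: R² = 1 − (SS_res / SS_tot), where SS_res is the sum of squared residuals and SS_tot the total sum of squares.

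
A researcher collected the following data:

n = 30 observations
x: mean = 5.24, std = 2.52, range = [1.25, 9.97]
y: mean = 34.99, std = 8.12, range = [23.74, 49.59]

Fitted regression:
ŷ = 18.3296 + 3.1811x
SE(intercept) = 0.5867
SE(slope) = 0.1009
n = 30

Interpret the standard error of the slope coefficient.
SE(slope) = 0.1009 measures the uncertainty in the estimated slope. The coefficient is estimated precisely (SE/|β̂₁| = 3.2%).

What SE measures:
- The standard error quantifies the sampling variability of the coefficient estimate
- It is the estimated standard deviation of β̂₁ across hypothetical repeated samples of the same size
- Smaller SE → more precise estimate

Relative precision:
- SE / |β̂₁| = 0.1009 / 3.1811 = 3.2%
- Rule of thumb (under 20%: precise; 20% to under 50%: moderately precise; 50% or more: imprecise) → precise

Rough 95% range (±2 SE): 3.1811 ± 0.2018 → (2.9793, 3.3829).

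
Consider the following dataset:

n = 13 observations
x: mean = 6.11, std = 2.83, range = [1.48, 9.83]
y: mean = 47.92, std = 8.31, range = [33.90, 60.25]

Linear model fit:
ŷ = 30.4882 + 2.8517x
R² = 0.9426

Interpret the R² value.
About 94.26% of the variability in y is accounted for by the regression on x (R² = 0.9426) — a strong linear fit.

R² = 1 − SS_res/SS_tot compares the residual scatter to the total scatter of y about its mean.

Here R² = 0.9426:
- Explained: 94.26% of the variation in y
- Unexplained (residual): 100% − 94.26% = 5.74%
- Rule of thumb (below 0.3 weak; 0.3 to below 0.7 moderate; 0.7 and above strong) → strong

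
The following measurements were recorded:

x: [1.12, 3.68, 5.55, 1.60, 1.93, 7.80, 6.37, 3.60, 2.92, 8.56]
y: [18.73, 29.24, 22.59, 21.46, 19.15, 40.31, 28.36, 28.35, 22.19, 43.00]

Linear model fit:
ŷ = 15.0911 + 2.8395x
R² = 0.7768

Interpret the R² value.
The model explains 77.68% of the variance in y (R² = 0.7768), leaving 22.32% unexplained; the fit is strong.

R² = 1 − SS_res/SS_tot compares the residual scatter to the total scatter of y about its mean.

Here R² = 0.7768:
- Explained: 77.68% of the variation in y
- Unexplained (residual): 100% − 77.68% = 22.32%
- Rule of thumb (below 0.3 weak; 0.3 to below 0.7 moderate; 0.7 and above strong) → strong

Equivalently, for simple linear regression R² = r², so |r| = √0.7768 ≈ 0.8814.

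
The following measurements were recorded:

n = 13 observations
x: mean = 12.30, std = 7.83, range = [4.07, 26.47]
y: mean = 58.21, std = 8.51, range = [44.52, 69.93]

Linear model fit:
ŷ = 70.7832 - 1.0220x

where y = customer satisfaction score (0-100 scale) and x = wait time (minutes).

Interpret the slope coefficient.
On average, satisfaction score is about 1.0220 points lower for every extra minute of wait time.

The slope coefficient β₁ = -1.0220 represents the marginal effect of wait time on satisfaction score.

Interpretation:
- Wait time up by 1 minute → predicted satisfaction score decreases by 1.0220 points
- This is a linear approximation: the same per-unit change is assumed across the whole observed x range
- The slope describes association in these data, not necessarily a causal effect

The intercept β₀ = 70.7832 is the predicted satisfaction score when wait time = 0; since the smallest observed x is 4.07, this is an extrapolation and mainly anchors the line.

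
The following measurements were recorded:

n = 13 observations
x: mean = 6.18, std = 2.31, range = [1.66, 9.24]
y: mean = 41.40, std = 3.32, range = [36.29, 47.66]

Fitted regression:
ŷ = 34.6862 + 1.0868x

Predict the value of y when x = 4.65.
ŷ = 39.7398

Plug x = 4.65 into the fitted line:

ŷ = 34.6862 + 1.0868 × 4.65
ŷ = 34.6862 + 5.0536
ŷ = 39.7398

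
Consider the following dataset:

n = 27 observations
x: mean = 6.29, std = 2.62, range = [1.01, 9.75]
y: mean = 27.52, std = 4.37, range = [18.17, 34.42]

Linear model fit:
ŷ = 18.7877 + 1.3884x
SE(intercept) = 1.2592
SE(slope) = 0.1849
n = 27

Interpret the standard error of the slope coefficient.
SE(β̂₁) = 0.1849 is the estimated standard deviation of the slope estimate across repeated samples; relative to β̂₁ = 1.3884 that is 13.3%, a precise estimate.

What SE measures:
- The standard error quantifies the sampling variability of the coefficient estimate
- It is the estimated standard deviation of β̂₁ across hypothetical repeated samples of the same size
- Smaller SE → more precise estimate

Relative precision:
- SE / |β̂₁| = 0.1849 / 1.3884 = 13.3%
- Rule of thumb (under 20%: precise; 20% to under 50%: moderately precise; 50% or more: imprecise) → precise

Link to the t-test: t = β̂₁ / SE(β̂₁) = 1.3884 / 0.1849 = 7.5089, the statistic for H₀: β₁ = 0.

What drives SE(β̂₁): more residual scatter → larger SE; wider spread of x values → smaller SE.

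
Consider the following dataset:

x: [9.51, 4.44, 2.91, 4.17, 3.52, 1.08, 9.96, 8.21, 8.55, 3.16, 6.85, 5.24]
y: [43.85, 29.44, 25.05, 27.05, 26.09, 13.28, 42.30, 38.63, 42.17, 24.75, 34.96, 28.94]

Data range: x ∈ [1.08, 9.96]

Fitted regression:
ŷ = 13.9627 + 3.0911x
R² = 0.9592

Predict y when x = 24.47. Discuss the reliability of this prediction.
ŷ = 89.6019 (extrapolation — x = 24.47 lies outside [1.08, 9.96], so reliability is low).

Prediction calculation:
ŷ = 13.9627 + 3.0911 × 24.47
ŷ = 89.6019

Reliability:
- Data range: x ∈ [1.08, 9.96]
- Prediction point: x = 24.47 is 14.51 units above the observed range → this is EXTRAPOLATION, not interpolation

Why that matters here:
- The standard error of prediction grows with (x − x̄)², and x = 24.47 is far from x̄ = 5.63
- The linear relationship may not hold outside the observed range

Report the number if required, but flag clearly that it is an extrapolation.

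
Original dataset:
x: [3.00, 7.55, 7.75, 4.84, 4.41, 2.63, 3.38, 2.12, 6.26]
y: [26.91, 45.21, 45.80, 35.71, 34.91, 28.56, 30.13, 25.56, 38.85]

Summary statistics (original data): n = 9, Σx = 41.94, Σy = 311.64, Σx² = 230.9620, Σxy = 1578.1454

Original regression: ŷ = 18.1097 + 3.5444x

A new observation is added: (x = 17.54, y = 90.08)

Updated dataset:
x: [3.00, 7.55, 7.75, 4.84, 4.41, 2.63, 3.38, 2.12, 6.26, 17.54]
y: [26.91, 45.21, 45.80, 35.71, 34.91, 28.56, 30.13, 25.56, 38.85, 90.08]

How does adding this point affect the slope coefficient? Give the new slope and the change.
The slope changes from 3.5444 to 4.1591 (change of +0.6147, or +17.3%).

x = 17.54 lies well outside the original x-range [2.12, 7.75] (x̄ ≈ 4.66), so this observation has high leverage and can move the slope substantially.

Step 1: Update the sums with the new point (n goes from 9 to 10)
Σx  = 41.94 + 17.54 = 59.48
Σy  = 311.64 + 90.08 = 401.72
Σx² = 230.9620 + 17.54² = 230.9620 + 307.6516 = 538.6136
Σxy = 1578.1454 + 17.54×90.08 = 1578.1454 + 1580.0032 = 3158.1486

Step 2: Recompute the slope with b₁ = (nΣxy − ΣxΣy) / (nΣx² − (Σx)²)
Numerator   = 10×3158.1486 − 59.48×401.72 = 31581.4860 − 23894.3056 = 7687.1804
Denominator = 10×538.6136 − 59.48² = 5386.1360 − 3537.8704 = 1848.2656
b₁(new) = 7687.1804 / 1848.2656 = 4.1591

(Same formula on the original sums: (9×1578.1454 − 41.94×311.64) / (9×230.9620 − 41.94²) = 1133.1270 / 319.6944 = 3.5444, matching the given fit.)

Step 3: Change in slope
Δβ₁ = 4.1591 − 3.5444 = +0.6147
Relative change = +0.6147 / 3.5444 × 100% = +17.3%
→ the slope increases when the point is added.

Because the point sits above the extension of the original line at a high-leverage x, it tilts the fit up.
In practice: examine leverage (hᵢ) and Cook's distance rather than deleting it automatically; check such a point for data-entry or measurement error.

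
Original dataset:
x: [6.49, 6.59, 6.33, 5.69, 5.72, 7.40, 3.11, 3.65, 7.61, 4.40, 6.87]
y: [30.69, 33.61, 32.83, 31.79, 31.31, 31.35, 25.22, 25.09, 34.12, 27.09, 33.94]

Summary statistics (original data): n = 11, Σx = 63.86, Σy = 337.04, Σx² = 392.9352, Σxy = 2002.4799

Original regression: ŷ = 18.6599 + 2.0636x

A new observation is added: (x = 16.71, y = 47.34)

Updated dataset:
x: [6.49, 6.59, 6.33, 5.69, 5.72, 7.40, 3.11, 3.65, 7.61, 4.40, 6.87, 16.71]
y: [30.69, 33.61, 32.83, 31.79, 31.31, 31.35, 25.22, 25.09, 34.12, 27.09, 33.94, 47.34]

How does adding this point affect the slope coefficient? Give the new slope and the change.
The slope changes from 2.0636 to 1.6215 (change of -0.4421, or -21.4%).

The new point has HIGH LEVERAGE: x = 16.71 is far from the original mean x̄ = 63.86/11 ≈ 5.81 (original range [3.11, 7.61]).

Step 1: Update the sums with the new point (n goes from 11 to 12)
Σx  = 63.86 + 16.71 = 80.57
Σy  = 337.04 + 47.34 = 384.38
Σx² = 392.9352 + 16.71² = 392.9352 + 279.2241 = 672.1593
Σxy = 2002.4799 + 16.71×47.34 = 2002.4799 + 791.0514 = 2793.5313

Step 2: Recompute the slope with b₁ = (nΣxy − ΣxΣy) / (nΣx² − (Σx)²)
Numerator   = 12×2793.5313 − 80.57×384.38 = 33522.3756 − 30969.4966 = 2552.8790
Denominator = 12×672.1593 − 80.57² = 8065.9116 − 6491.5249 = 1574.3867
b₁(new) = 2552.8790 / 1574.3867 = 1.6215

(Same formula on the original sums: (11×2002.4799 − 63.86×337.04) / (11×392.9352 − 63.86²) = 503.9045 / 244.1876 = 2.0636, matching the given fit.)

Step 3: Change in slope
Δβ₁ = 1.6215 − 2.0636 = -0.4421
Relative change = -0.4421 / 2.0636 × 100% = -21.4%
→ the slope decreases when the point is added.

Because the point sits below the extension of the original line at a high-leverage x, it tilts the fit down.
In practice: investigate whether it comes from the same population as the rest of the sample.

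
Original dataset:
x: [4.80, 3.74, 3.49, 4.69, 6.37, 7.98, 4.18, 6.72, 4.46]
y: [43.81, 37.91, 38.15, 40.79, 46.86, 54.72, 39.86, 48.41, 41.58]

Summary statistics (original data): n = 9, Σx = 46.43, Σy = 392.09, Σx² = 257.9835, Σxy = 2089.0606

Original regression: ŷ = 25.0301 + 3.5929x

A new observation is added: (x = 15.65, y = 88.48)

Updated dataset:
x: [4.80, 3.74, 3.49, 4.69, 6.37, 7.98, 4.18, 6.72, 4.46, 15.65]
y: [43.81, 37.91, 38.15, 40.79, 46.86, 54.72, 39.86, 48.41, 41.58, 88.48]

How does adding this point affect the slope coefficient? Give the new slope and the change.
New slope β₁ = 4.1731 versus 3.5929 before: a change of +0.5802 (+16.1%).

The new point has HIGH LEVERAGE: x = 15.65 is far from the original mean x̄ = 46.43/9 ≈ 5.16 (original range [3.49, 7.98]).

Step 1: Update the sums with the new point (n goes from 9 to 10)
Σx  = 46.43 + 15.65 = 62.08
Σy  = 392.09 + 88.48 = 480.57
Σx² = 257.9835 + 15.65² = 257.9835 + 244.9225 = 502.9060
Σxy = 2089.0606 + 15.65×88.48 = 2089.0606 + 1384.7120 = 3473.7726

Step 2: Recompute the slope with b₁ = (nΣxy − ΣxΣy) / (nΣx² − (Σx)²)
Numerator   = 10×3473.7726 − 62.08×480.57 = 34737.7260 − 29833.7856 = 4903.9404
Denominator = 10×502.9060 − 62.08² = 5029.0600 − 3853.9264 = 1175.1336
b₁(new) = 4903.9404 / 1175.1336 = 4.1731

(Same formula on the original sums: (9×2089.0606 − 46.43×392.09) / (9×257.9835 − 46.43²) = 596.8067 / 166.1066 = 3.5929, matching the given fit.)

Step 3: Change in slope
Δβ₁ = 4.1731 − 3.5929 = +0.5802
Relative change = +0.5802 / 3.5929 × 100% = +16.1%
→ the slope increases when the point is added.

Because the point sits above the extension of the original line at a high-leverage x, it tilts the fit up.
In practice: investigate whether it comes from the same population as the rest of the sample; examine leverage (hᵢ) and Cook's distance rather than deleting it automatically.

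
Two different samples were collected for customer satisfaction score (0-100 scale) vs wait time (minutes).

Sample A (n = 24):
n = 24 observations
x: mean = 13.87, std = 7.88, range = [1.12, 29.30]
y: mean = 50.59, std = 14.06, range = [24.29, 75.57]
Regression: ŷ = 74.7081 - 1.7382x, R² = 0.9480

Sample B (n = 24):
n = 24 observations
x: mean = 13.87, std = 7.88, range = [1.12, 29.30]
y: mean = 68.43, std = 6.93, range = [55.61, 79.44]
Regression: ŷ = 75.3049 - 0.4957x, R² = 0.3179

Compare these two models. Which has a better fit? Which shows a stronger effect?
Model A has the better fit (R² = 0.9480 vs 0.3179). Model A shows the stronger effect (|β₁| = 1.7382 vs 0.4957).

Model Comparison:

Fit — compare R²:
- Model A: R² = 0.9480 → 94.80% of variance in satisfaction score explained
- Model B: R² = 0.3179 → 31.79% of variance in satisfaction score explained
- 0.9480 > 0.3179 → Model A has the better fit

Strength of effect — compare |β₁|:
- Model A: β₁ = -1.7382 → predicted satisfaction score falls 1.7382 points per additional minute of wait time
- Model B: β₁ = -0.4957 → predicted satisfaction score falls 0.4957 points per additional minute of wait time
- |-1.7382| > |-0.4957| → Model A shows the stronger marginal effect

Notes:
- The two samples could reflect different populations, time periods, or measurement quality.
- R² measures how tightly points cluster around the line; β₁ measures how steep the line is — they answer different questions.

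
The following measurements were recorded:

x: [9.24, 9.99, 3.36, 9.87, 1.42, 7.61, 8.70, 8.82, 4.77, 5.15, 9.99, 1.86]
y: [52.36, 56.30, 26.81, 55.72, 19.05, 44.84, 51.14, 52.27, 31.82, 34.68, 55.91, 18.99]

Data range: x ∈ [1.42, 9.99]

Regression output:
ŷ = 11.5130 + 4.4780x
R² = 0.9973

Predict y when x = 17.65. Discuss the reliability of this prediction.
ŷ = 90.5497, but this is extrapolation (above the data range [1.42, 9.99]) and may be unreliable.

Prediction calculation:
ŷ = 11.5130 + 4.4780 × 17.65
ŷ = 90.5497

Reliability:
- Data range: x ∈ [1.42, 9.99]
- Prediction point: x = 17.65 is 7.66 units above the observed range → this is EXTRAPOLATION, not interpolation

Why that matters here:
- Real relationships often flatten, saturate, or turn nonlinear at extremes
- There are no observations near this x to validate the fitted line there

Report the number if required, but flag clearly that it is an extrapolation.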